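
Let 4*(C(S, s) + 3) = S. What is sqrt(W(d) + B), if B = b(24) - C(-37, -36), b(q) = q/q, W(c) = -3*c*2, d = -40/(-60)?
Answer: sqrt(37)/2 ≈ 3.0414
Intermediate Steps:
d = 2/3 (d = -40*(-1/60) = 2/3 ≈ 0.66667)
C(S, s) = -3 + S/4
W(c) = -6*c
b(q) = 1
B = 53/4 (B = 1 - (-3 + (1/4)*(-37)) = 1 - (-3 - 37/4) = 1 - 1*(-49/4) = 1 + 49/4 = 53/4 ≈ 13.250)
sqrt(W(d) + B) = sqrt(-6*2/3 + 53/4) = sqrt(-4 + 53/4) = sqrt(37/4) = sqrt(37)/2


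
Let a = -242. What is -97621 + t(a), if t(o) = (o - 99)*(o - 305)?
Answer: 88906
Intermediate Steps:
t(o) = (-305 + o)*(-99 + o) (t(o) = (-99 + o)*(-305 + o) = (-305 + o)*(-99 + o))
-97621 + t(a) = -97621 + (30195 + (-242)**2 - 404*(-242)) = -97621 + (30195 + 58564 + 97768) = -97621 + 186527 = 88906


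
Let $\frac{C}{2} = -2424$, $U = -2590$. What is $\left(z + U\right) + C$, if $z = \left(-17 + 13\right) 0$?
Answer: $-7438$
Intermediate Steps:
$C = -4848$ ($C = 2 \left(-2424\right) = -4848$)
$z = 0$ ($z = \left(-4\right) 0 = 0$)
$\left(z + U\right) + C = \left(0 - 2590\right) - 4848 = -2590 - 4848 = -7438$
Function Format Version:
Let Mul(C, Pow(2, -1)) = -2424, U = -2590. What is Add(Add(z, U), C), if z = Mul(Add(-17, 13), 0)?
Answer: -7438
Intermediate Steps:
C = -4848 (C = Mul(2, -2424) = -4848)
z = 0 (z = Mul(-4, 0) = 0)
Add(Add(z, U), C) = Add(Add(0, -2590), -4848) = Add(-2590, -4848) = -7438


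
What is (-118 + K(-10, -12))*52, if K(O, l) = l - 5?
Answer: -7020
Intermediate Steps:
K(O, l) = -5 + l
(-118 + K(-10, -12))*52 = (-118 + (-5 - 12))*52 = (-118 - 17)*52 = -135*52 = -7020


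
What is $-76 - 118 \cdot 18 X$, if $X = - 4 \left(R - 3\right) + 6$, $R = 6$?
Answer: $12668$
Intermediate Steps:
$X = -6$ ($X = - 4 \left(6 - 3\right) + 6 = \left(-4\right) 3 + 6 = -12 + 6 = -6$)
$-76 - 118 \cdot 18 X = -76 - 118 \cdot 18 \left(-6\right) = -76 - -12744 = -76 + 12744 = 12668$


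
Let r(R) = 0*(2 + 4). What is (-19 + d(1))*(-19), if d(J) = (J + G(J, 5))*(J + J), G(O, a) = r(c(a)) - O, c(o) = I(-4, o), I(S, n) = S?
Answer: 361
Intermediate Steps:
c(o) = -4
r(R) = 0 (r(R) = 0*6 = 0)
G(O, a) = -O (G(O, a) = 0 - O = -O)
d(J) = 0 (d(J) = (J - J)*(J + J) = 0*(2*J) = 0)
(-19 + d(1))*(-19) = (-19 + 0)*(-19) = -19*(-19) = 361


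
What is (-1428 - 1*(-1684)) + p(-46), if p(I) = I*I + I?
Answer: 2326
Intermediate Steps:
p(I) = I + I² (p(I) = I² + I = I + I²)
(-1428 - 1*(-1684)) + p(-46) = (-1428 - 1*(-1684)) - 46*(1 - 46) = (-1428 + 1684) - 46*(-45) = 256 + 2070 = 2326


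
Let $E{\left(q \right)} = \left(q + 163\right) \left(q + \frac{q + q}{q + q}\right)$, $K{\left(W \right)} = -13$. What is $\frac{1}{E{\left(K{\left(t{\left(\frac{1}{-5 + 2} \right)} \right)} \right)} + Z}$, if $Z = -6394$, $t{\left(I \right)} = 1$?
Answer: $- \frac{1}{8194} \approx -0.00012204$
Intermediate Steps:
$E{\left(q \right)} = \left(1 + q\right) \left(163 + q\right)$ ($E{\left(q \right)} = \left(163 + q\right) \left(q + \frac{2 q}{2 q}\right) = \left(163 + q\right) \left(q + 2 q \frac{1}{2 q}\right) = \left(163 + q\right) \left(q + 1\right) = \left(163 + q\right) \left(1 + q\right) = \left(1 + q\right) \left(163 + q\right)$)
$\frac{1}{E{\left(K{\left(t{\left(\frac{1}{-5 + 2} \right)} \right)} \right)} + Z} = \frac{1}{\left(163 + \left(-13\right)^{2} + 164 \left(-13\right)\right) - 6394} = \frac{1}{\left(163 + 169 - 2132\right) - 6394} = \frac{1}{-1800 - 6394} = \frac{1}{-8194} = - \frac{1}{8194}$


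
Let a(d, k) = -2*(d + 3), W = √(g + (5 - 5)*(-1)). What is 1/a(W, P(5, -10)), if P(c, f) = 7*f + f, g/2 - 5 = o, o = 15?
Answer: 3/62 - √10/31 ≈ -0.053622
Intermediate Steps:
g = 40 (g = 10 + 2*15 = 10 + 30 = 40)
P(c, f) = 8*f
W = 2*√10 (W = √(40 + (5 - 5)*(-1)) = √(40 + 0*(-1)) = √(40 + 0) = √40 = 2*√10 ≈ 6.3246)
a(d, k) = -6 - 2*d (a(d, k) = -2*(3 + d) = -6 - 2*d)
1/a(W, P(5, -10)) = 1/(-6 - 4*√10)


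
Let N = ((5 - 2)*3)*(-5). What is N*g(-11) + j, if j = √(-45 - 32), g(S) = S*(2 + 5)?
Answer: 3465 + I*√77 ≈ 3465.0 + 8.775*I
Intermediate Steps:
g(S) = 7*S (g(S) = S*7 = 7*S)
j = I*√77 (j = √(-77) = I*√77 ≈ 8.775*I)
N = -45 (N = (3*3)*(-5) = 9*(-5) = -45)
N*g(-11) + j = -315*(-11) + I*√77 = -45*(-77) + I*√77 = 3465 + I*√77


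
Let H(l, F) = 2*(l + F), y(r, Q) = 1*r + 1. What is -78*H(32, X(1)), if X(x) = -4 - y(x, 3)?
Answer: -4056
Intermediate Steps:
y(r, Q) = 1 + r (y(r, Q) = r + 1 = 1 + r)
X(x) = -5 - x (X(x) = -4 - (1 + x) = -4 + (-1 - x) = -5 - x)
H(l, F) = 2*F + 2*l (H(l, F) = 2*(F + l) = 2*F + 2*l)
-78*H(32, X(1)) = -78*(2*(-5 - 1*1) + 2*32) = -78*(2*(-5 - 1) + 64) = -78*(2*(-6) + 64) = -78*(-12 + 64) = -78*52 = -4056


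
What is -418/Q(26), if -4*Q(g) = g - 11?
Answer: 1672/15 ≈ 111.47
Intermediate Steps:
Q(g) = 11/4 - g/4 (Q(g) = -(g - 11)/4 = -(-11 + g)/4 = 11/4 - g/4)
-418/Q(26) = -418/(11/4 - ¼*26) = -418/(11/4 - 13/2) = -418/(-15/4) = -418*(-4/15) = 1672/15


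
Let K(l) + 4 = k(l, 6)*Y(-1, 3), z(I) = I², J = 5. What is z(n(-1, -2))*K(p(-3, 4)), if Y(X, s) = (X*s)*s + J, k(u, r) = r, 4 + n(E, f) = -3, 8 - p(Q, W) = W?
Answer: -1372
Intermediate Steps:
p(Q, W) = 8 - W
n(E, f) = -7 (n(E, f) = -4 - 3 = -7)
Y(X, s) = 5 + X*s² (Y(X, s) = (X*s)*s + 5 = X*s² + 5 = 5 + X*s²)
K(l) = -28 (K(l) = -4 + 6*(5 - 1*3²) = -4 + 6*(5 - 1*9) = -4 + 6*(5 - 9) = -4 + 6*(-4) = -4 - 24 = -28)
z(n(-1, -2))*K(p(-3, 4)) = (-7)²*(-28) = 49*(-28) = -1372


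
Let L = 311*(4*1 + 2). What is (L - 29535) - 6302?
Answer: -33971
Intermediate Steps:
L = 1866 (L = 311*(4 + 2) = 311*6 = 1866)
(L - 29535) - 6302 = (1866 - 29535) - 6302 = -27669 - 6302 = -33971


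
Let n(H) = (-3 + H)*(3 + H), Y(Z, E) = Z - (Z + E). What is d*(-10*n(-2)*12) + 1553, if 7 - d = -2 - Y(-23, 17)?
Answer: -3247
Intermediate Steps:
Y(Z, E) = -E (Y(Z, E) = Z - (E + Z) = Z + (-E - Z) = -E)
d = -8 (d = 7 - (-2 - (-1)*17) = 7 - (-2 - 1*(-17)) = 7 - (-2 + 17) = 7 - 1*15 = 7 - 15 = -8)
d*(-10*n(-2)*12) + 1553 = -8*(-10*(-9 + (-2)²))*12 + 1553 = -8*(-10*(-9 + 4))*12 + 1553 = -8*(-10*(-5))*12 + 1553 = -400*12 + 1553 = -8*600 + 1553 = -4800 + 1553 = -3247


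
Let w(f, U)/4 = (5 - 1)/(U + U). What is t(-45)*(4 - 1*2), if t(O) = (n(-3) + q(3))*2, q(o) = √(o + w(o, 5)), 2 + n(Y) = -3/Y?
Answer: -4 + 4*√115/5 ≈ 4.5790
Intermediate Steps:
n(Y) = -2 - 3/Y
w(f, U) = 8/U (w(f, U) = 4*((5 - 1)/(U + U)) = 4*(4/((2*U))) = 4*(4*(1/(2*U))) = 4*(2/U) = 8/U)
q(o) = √(8/5 + o) (q(o) = √(o + 8/5) = √(8/5 + o))
t(O) = -2 + 2*√115/5 (t(O) = ((-2 - 3/(-3)) + √(40 + 25*3)/5)*2 = ((-2 - 3*(-⅓)) + √(40 + 75)/5)*2 = ((-2 + 1) + √115/5)*2 = (-1 + √115/5)*2 = -2 + 2*√115/5)
t(-45)*(4 - 1*2) = (-2 + 2*√115/5)*(4 - 1*2) = (-2 + 2*√115/5)*(4 - 2) = (-2 + 2*√115/5)*2 = -4 + 4*√115/5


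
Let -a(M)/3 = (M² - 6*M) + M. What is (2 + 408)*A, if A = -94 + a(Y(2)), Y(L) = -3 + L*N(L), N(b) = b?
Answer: -33620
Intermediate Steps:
Y(L) = -3 + L² (Y(L) = -3 + L*L = -3 + L²)
a(M) = -3*M² + 15*M (a(M) = -3*((M² - 6*M) + M) = -3*(M² - 5*M) = -3*M² + 15*M)
A = -82 (A = -94 + 3*(-3 + 2²)*(5 - (-3 + 2²)) = -94 + 3*(-3 + 4)*(5 - (-3 + 4)) = -94 + 3*1*(5 - 1*1) = -94 + 3*1*(5 - 1) = -94 + 3*1*4 = -94 + 12 = -82)
(2 + 408)*A = (2 + 408)*(-82) = 410*(-82) = -33620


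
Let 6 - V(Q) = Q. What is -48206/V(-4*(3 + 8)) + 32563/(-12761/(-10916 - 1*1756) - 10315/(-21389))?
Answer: 210918696560573/10091417725 ≈ 20901.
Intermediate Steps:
V(Q) = 6 - Q
-48206/V(-4*(3 + 8)) + 32563/(-12761/(-10916 - 1*1756) - 10315/(-21389)) = -48206/(6 - (-4)*(3 + 8)) + 32563/(-12761/(-10916 - 1*1756) - 10315/(-21389)) = -48206/(6 - (-4)*11) + 32563/(-12761/(-10916 - 1756) - 10315*(-1/21389)) = -48206/(6 - 1*(-44)) + 32563/(-12761/(-12672) + 10315/21389) = -48206/(6 + 44) + 32563/(-12761*(-1/12672) + 10315/21389) = -48206/50 + 32563/(12761/12672 + 10315/21389) = -48206*1/50 + 32563/(403656709/271041408) = -24103/25 + 32563*(271041408/403656709) = -24103/25 + 8825921368704/403656709 = 210918696560573/10091417725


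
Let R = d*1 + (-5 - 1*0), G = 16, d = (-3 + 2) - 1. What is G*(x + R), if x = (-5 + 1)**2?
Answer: 144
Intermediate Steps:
d = -2 (d = -1 - 1 = -2)
x = 16 (x = (-4)**2 = 16)
R = -7 (R = -2*1 + (-5 - 1*0) = -2 + (-5 + 0) = -2 - 5 = -7)
G*(x + R) = 16*(16 - 7) = 16*9 = 144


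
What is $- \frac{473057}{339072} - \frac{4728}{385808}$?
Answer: $- \frac{11507019217}{8176043136} \approx -1.4074$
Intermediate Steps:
$- \frac{473057}{339072} - \frac{4728}{385808} = \left(-473057\right) \frac{1}{339072} - \frac{591}{48226} = - \frac{473057}{339072} - \frac{591}{48226} = - \frac{11507019217}{8176043136}$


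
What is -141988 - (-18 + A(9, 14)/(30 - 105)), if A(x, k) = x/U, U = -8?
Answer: -28394003/200 ≈ -1.4197e+5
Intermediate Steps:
A(x, k) = -x/8 (A(x, k) = x/(-8) = x*(-⅛) = -x/8)
-141988 - (-18 + A(9, 14)/(30 - 105)) = -141988 - (-18 + (-⅛*9)/(30 - 105)) = -141988 - (-18 - 9/8/(-75)) = -141988 - (-18 - 9/8*(-1/75)) = -141988 - (-18 + 3/200) = -141988 - 1*(-3597/200) = -141988 + 3597/200 = -28394003/200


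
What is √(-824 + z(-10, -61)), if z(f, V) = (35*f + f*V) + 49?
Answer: I*√515 ≈ 22.694*I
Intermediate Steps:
z(f, V) = 49 + 35*f + V*f (z(f, V) = (35*f + V*f) + 49 = 49 + 35*f + V*f)
√(-824 + z(-10, -61)) = √(-824 + (49 + 35*(-10) - 61*(-10))) = √(-824 + (49 - 350 + 610)) = √(-824 + 309) = √(-515) = I*√515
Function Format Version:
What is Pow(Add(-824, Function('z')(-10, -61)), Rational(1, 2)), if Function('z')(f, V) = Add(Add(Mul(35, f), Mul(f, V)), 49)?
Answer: Mul(I, Pow(515, Rational(1, 2))) ≈ Mul(22.694, I)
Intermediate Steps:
Function('z')(f, V) = Add(49, Mul(35, f), Mul(V, f)) (Function('z')(f, V) = Add(Add(Mul(35, f), Mul(V, f)), 49) = Add(49, Mul(35, f), Mul(V, f)))
Pow(Add(-824, Function('z')(-10, -61)), Rational(1, 2)) = Pow(Add(-824, Add(49, Mul(35, -10), Mul(-61, -10))), Rational(1, 2)) = Pow(Add(-824, Add(49, -350, 610)), Rational(1, 2)) = Pow(Add(-824, 309), Rational(1, 2)) = Pow(-515, Rational(1, 2)) = Mul(I, Pow(515, Rational(1, 2)))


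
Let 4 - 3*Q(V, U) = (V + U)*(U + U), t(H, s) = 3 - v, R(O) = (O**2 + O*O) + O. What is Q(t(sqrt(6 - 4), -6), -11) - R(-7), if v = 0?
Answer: -445/3 ≈ -148.33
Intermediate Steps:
R(O) = O + 2*O**2 (R(O) = (O**2 + O**2) + O = 2*O**2 + O = O + 2*O**2)
t(H, s) = 3 (t(H, s) = 3 - 1*0 = 3 + 0 = 3)
Q(V, U) = 4/3 - 2*U*(U + V)/3 (Q(V, U) = 4/3 - (V + U)*(U + U)/3 = 4/3 - (U + V)*2*U/3 = 4/3 - 2*U*(U + V)/3)
Q(t(sqrt(6 - 4), -6), -11) - R(-7) = (4/3 - 2/3*(-11)**2 - 2/3*(-11)*3) - (-7)*(1 + 2*(-7)) = (4/3 - 2/3*121 + 22) - (-7)*(1 - 14) = (4/3 - 242/3 + 22) - (-7)*(-13) = -172/3 - 1*91 = -172/3 - 91 = -445/3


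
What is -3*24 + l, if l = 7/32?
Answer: -2297/32 ≈ -71.781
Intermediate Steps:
l = 7/32 (l = 7*(1/32) = 7/32 ≈ 0.21875)
-3*24 + l = -3*24 + 7/32 = -72 + 7/32 = -2297/32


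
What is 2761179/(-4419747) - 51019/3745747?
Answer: -3522723009302/5518418022003 ≈ -0.63836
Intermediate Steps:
2761179/(-4419747) - 51019/3745747 = 2761179*(-1/4419747) - 51019*1/3745747 = -920393/1473249 - 51019/3745747 = -3522723009302/5518418022003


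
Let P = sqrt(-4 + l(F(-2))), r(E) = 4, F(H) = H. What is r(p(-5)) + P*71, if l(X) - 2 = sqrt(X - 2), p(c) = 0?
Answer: 4 + 71*sqrt(-2 + 2*I) ≈ 49.695 + 110.32*I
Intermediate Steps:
l(X) = 2 + sqrt(-2 + X) (l(X) = 2 + sqrt(X - 2) = 2 + sqrt(-2 + X))
P = sqrt(-2 + 2*I) (P = sqrt(-4 + (2 + sqrt(-2 - 2))) = sqrt(-4 + (2 + sqrt(-4))) = sqrt(-4 + (2 + 2*I)) = sqrt(-2 + 2*I) ≈ 0.64359 + 1.5538*I)
r(p(-5)) + P*71 = 4 + sqrt(-2 + 2*I)*71 = 4 + 71*sqrt(-2 + 2*I)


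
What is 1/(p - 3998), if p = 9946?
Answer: 1/5948 ≈ 0.00016812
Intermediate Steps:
1/(p - 3998) = 1/(9946 - 3998) = 1/5948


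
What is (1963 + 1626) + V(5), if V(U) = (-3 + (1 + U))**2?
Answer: 3598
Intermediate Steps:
V(U) = (-2 + U)**2
(1963 + 1626) + V(5) = (1963 + 1626) + (-2 + 5)**2 = 3589 + 3**2 = 3589 + 9 = 3598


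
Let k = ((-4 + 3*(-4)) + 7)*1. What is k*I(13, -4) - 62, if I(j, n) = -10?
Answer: 28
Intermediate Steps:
k = -9 (k = ((-4 - 12) + 7)*1 = (-16 + 7)*1 = -9*1 = -9)
k*I(13, -4) - 62 = -9*(-10) - 62 = 90 - 62 = 28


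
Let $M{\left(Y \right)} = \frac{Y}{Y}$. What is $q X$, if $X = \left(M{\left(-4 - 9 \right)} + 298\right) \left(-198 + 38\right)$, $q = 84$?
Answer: $-4018560$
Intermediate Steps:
$M{\left(Y \right)} = 1$
$X = -47840$ ($X = \left(1 + 298\right) \left(-198 + 38\right) = 299 \left(-160\right) = -47840$)
$q X = 84 \left(-47840\right) = -4018560$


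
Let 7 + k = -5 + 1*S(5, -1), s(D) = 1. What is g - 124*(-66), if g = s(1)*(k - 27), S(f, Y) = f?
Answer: 8150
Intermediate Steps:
k = -7 (k = -7 + (-5 + 1*5) = -7 + (-5 + 5) = -7 + 0 = -7)
g = -34 (g = 1*(-7 - 27) = 1*(-34) = -34)
g - 124*(-66) = -34 - 124*(-66) = -34 - 1*(-8184) = -34 + 8184 = 8150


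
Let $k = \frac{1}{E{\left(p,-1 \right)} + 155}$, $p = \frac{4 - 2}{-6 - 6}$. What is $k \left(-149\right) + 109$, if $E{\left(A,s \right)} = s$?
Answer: $\frac{16637}{154} \approx 108.03$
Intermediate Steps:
$p = - \frac{1}{6}$ ($p = \frac{2}{-12} = 2 \left(- \frac{1}{12}\right) = - \frac{1}{6} \approx -0.16667$)
$k = \frac{1}{154}$ ($k = \frac{1}{-1 + 155} = \frac{1}{154} \approx 0.0064935$)
$k \left(-149\right) + 109 = \frac{1}{154} \left(-149\right) + 109 = - \frac{149}{154} + 109 = \frac{16637}{154}$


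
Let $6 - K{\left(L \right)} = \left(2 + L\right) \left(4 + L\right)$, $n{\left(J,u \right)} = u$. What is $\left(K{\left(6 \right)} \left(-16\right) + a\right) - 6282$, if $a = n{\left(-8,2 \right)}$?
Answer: $-5096$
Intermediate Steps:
$K{\left(L \right)} = 6 - \left(2 + L\right) \left(4 + L\right)$
$a = 2$
$\left(K{\left(6 \right)} \left(-16\right) + a\right) - 6282 = \left(\left(-2 - 6^{2} - 36\right) \left(-16\right) + 2\right) - 6282 = \left(\left(-2 - 36 - 36\right) \left(-16\right) + 2\right) - 6282 = \left(\left(-74\right) \left(-16\right) + 2\right) - 6282 = \left(1184 + 2\right) - 6282 = 1186 - 6282 = -5096$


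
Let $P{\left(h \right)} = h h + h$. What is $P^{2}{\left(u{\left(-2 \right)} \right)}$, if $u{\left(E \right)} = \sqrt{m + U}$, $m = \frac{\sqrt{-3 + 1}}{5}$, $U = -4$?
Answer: $\frac{\left(5 + \sqrt{5} \sqrt{-20 + i \sqrt{2}}\right)^{2} \left(-20 + i \sqrt{2}\right)}{125} \approx 10.223 - 17.95 i$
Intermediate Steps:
$m = \frac{i \sqrt{2}}{5}$ ($m = \sqrt{-2} \cdot \frac{1}{5} = i \sqrt{2} \cdot \frac{1}{5} = \frac{i \sqrt{2}}{5} \approx 0.28284 i$)
$u{\left(E \right)} = \sqrt{-4 + \frac{i \sqrt{2}}{5}}$ ($u{\left(E \right)} = \sqrt{\frac{i \sqrt{2}}{5} - 4} = \sqrt{-4 + \frac{i \sqrt{2}}{5}}$)
$P{\left(h \right)} = h + h^{2}$ ($P{\left(h \right)} = h^{2} + h = h + h^{2}$)
$P^{2}{\left(u{\left(-2 \right)} \right)} = \left(\frac{\sqrt{-100 + 5 i \sqrt{2}}}{5} \left(1 + \frac{\sqrt{-100 + 5 i \sqrt{2}}}{5}\right)\right)^{2} = \left(\frac{\sqrt{-100 + 5 i \sqrt{2}} \left(1 + \frac{\sqrt{-100 + 5 i \sqrt{2}}}{5}\right)}{5}\right)^{2} = \frac{\left(1 + \frac{\sqrt{-100 + 5 i \sqrt{2}}}{5}\right)^{2} \left(-100 + 5 i \sqrt{2}\right)}{25}$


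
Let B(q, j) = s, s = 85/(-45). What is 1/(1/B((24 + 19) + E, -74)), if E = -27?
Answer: -17/9 ≈ -1.8889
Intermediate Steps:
s = -17/9 (s = 85*(-1/45) = -17/9 ≈ -1.8889)
B(q, j) = -17/9
1/(1/B((24 + 19) + E, -74)) = 1/(1/(-17/9)) = 1/(-9/17) = -17/9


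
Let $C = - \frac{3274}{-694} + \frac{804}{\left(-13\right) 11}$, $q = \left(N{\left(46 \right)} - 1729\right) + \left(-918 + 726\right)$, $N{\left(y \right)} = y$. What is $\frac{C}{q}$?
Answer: $\frac{44897}{93039375} \approx 0.00048256$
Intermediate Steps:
$q = -1875$ ($q = \left(46 - 1729\right) + \left(-918 + 726\right) = -1683 - 192 = -1875$)
$C = - \frac{44897}{49621}$ ($C = \left(-3274\right) \left(- \frac{1}{694}\right) + \frac{804}{-143} = \frac{1637}{347} + 804 \left(- \frac{1}{143}\right) = \frac{1637}{347} - \frac{804}{143} = - \frac{44897}{49621} \approx -0.9048$)
$\frac{C}{q} = - \frac{44897}{49621 \left(-1875\right)} = \left(- \frac{44897}{49621}\right) \left(- \frac{1}{1875}\right) = \frac{44897}{93039375}$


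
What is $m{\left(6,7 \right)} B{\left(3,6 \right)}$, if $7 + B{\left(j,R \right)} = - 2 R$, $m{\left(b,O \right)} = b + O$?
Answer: $-247$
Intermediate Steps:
$m{\left(b,O \right)} = O + b$
$B{\left(j,R \right)} = -7 - 2 R$
$m{\left(6,7 \right)} B{\left(3,6 \right)} = \left(7 + 6\right) \left(-7 - 12\right) = 13 \left(-7 - 12\right) = 13 \left(-19\right) = -247$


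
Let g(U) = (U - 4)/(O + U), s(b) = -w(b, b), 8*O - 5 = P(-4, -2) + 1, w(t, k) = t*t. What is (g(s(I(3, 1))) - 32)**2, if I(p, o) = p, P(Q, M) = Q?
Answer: 1140624/1225 ≈ 931.12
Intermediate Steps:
w(t, k) = t**2
O = 1/4 (O = 5/8 + (-4 + 1)/8 = 5/8 + (1/8)*(-3) = 5/8 - 3/8 = 1/4 ≈ 0.25000)
s(b) = -b**2
g(U) = (-4 + U)/(1/4 + U) (g(U) = (U - 4)/(1/4 + U) = (-4 + U)/(1/4 + U))
(g(s(I(3, 1))) - 32)**2 = (4*(-4 - 1*3**2)/(1 + 4*(-1*3**2)) - 32)**2 = (4*(-4 - 1*9)/(1 + 4*(-1*9)) - 32)**2 = (4*(-4 - 9)/(1 + 4*(-9)) - 32)**2 = (4*(-13)/(1 - 36) - 32)**2 = (4*(-13)/(-35) - 32)**2 = (4*(-1/35)*(-13) - 32)**2 = (52/35 - 32)**2 = (-1068/35)**2 = 1140624/1225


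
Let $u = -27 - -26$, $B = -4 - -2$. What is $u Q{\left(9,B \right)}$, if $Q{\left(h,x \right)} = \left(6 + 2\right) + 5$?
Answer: $-13$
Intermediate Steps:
$B = -2$ ($B = -4 + 2 = -2$)
$Q{\left(h,x \right)} = 13$ ($Q{\left(h,x \right)} = 8 + 5 = 13$)
$u = -1$ ($u = -27 + 26 = -1$)
$u Q{\left(9,B \right)} = \left(-1\right) 13 = -13$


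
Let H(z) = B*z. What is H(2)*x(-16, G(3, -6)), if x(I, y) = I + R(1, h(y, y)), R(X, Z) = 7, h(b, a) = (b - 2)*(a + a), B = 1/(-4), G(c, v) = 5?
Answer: 9/2 ≈ 4.5000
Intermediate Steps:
B = -¼ ≈ -0.25000
h(b, a) = 2*a*(-2 + b) (h(b, a) = (-2 + b)*(2*a) = 2*a*(-2 + b))
x(I, y) = 7 + I (x(I, y) = I + 7 = 7 + I)
H(z) = -z/4
H(2)*x(-16, G(3, -6)) = (-¼*2)*(7 - 16) = -½*(-9) = 9/2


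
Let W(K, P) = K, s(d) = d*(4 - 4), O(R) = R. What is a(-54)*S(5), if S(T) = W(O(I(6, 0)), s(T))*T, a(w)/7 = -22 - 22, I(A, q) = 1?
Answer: -1540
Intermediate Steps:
s(d) = 0 (s(d) = d*0 = 0)
a(w) = -308 (a(w) = 7*(-22 - 22) = 7*(-44) = -308)
S(T) = T (S(T) = 1*T = T)
a(-54)*S(5) = -308*5 = -1540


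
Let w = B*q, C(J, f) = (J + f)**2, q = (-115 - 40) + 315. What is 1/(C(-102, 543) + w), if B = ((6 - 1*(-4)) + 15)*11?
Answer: 1/238481 ≈ 4.1932e-6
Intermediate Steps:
B = 275 (B = ((6 + 4) + 15)*11 = (10 + 15)*11 = 25*11 = 275)
q = 160 (q = -155 + 315 = 160)
w = 44000 (w = 275*160 = 44000)
1/(C(-102, 543) + w) = 1/((-102 + 543)**2 + 44000) = 1/(441**2 + 44000) = 1/(194481 + 44000) = 1/238481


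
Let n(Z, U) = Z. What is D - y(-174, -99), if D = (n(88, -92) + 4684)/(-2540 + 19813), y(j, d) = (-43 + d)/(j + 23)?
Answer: -1732194/2608223 ≈ -0.66413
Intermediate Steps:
y(j, d) = (-43 + d)/(23 + j)
D = 4772/17273 (D = (88 + 4684)/(-2540 + 19813) = 4772/17273 ≈ 0.27627)
D - y(-174, -99) = 4772/17273 - (-43 - 99)/(23 - 174) = 4772/17273 - (-142)/(-151) = 4772/17273 - (-1)*(-142)/151 = 4772/17273 - 1*142/151 = 4772/17273 - 142/151 = -1732194/2608223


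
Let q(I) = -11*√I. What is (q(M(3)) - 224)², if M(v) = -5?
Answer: 49571 + 4928*I*√5 ≈ 49571.0 + 11019.0*I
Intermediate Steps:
(q(M(3)) - 224)² = (-11*I*√5 - 224)² = (-224 - 11*I*√5)²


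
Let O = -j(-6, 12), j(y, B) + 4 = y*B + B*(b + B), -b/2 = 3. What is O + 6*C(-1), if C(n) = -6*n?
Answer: 40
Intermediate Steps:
b = -6 (b = -2*3 = -6)
j(y, B) = -4 + B*y + B*(-6 + B) (j(y, B) = -4 + (y*B + B*(-6 + B)) = -4 + (B*y + B*(-6 + B)) = -4 + B*y + B*(-6 + B))
O = 4 (O = -(-4 + 12² - 6*12 + 12*(-6)) = -(-4 + 144 - 72 - 72) = -1*(-4) = 4)
O + 6*C(-1) = 4 + 6*(-6*(-1)) = 4 + 6*6 = 4 + 36 = 40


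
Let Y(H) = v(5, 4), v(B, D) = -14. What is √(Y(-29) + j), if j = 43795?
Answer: √43781 ≈ 209.24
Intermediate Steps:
Y(H) = -14
√(Y(-29) + j) = √(-14 + 43795) = √43781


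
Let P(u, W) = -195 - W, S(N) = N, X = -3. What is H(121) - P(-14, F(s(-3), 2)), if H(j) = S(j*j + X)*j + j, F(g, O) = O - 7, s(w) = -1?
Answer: 1771509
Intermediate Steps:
F(g, O) = -7 + O
H(j) = j + j*(-3 + j²) (H(j) = (j*j - 3)*j + j = (j² - 3)*j + j = (-3 + j²)*j + j = j*(-3 + j²) + j = j + j*(-3 + j²))
H(121) - P(-14, F(s(-3), 2)) = 121*(-2 + 121²) - (-195 - (-7 + 2)) = 121*(-2 + 14641) - (-195 - 1*(-5)) = 121*14639 - (-195 + 5) = 1771319 - 1*(-190) = 1771319 + 190 = 1771509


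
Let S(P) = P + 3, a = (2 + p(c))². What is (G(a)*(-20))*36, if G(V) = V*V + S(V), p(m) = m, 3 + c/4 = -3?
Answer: -169014960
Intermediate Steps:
c = -24 (c = -12 + 4*(-3) = -12 - 12 = -24)
a = 484 (a = (2 - 24)² = (-22)² = 484)
S(P) = 3 + P
G(V) = 3 + V + V² (G(V) = V*V + (3 + V) = V² + (3 + V) = 3 + V + V²)
(G(a)*(-20))*36 = ((3 + 484 + 484²)*(-20))*36 = ((3 + 484 + 234256)*(-20))*36 = (234743*(-20))*36 = -4694860*36 = -169014960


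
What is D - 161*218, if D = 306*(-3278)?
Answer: -1038166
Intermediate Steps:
D = -1003068
D - 161*218 = -1003068 - 161*218 = -1003068 - 1*35098 = -1003068 - 35098 = -1038166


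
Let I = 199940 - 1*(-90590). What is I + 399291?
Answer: 689821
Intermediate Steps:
I = 290530 (I = 199940 + 90590 = 290530)
I + 399291 = 290530 + 399291 = 689821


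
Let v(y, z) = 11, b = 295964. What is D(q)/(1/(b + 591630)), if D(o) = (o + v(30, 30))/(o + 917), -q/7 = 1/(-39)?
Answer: 193495492/17885 ≈ 10819.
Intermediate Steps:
q = 7/39 (q = -7/(-39) = -7*(-1/39) = 7/39 ≈ 0.17949)
D(o) = (11 + o)/(917 + o) (D(o) = (o + 11)/(o + 917) = (11 + o)/(917 + o))
D(q)/(1/(b + 591630)) = ((11 + 7/39)/(917 + 7/39))/(1/(295964 + 591630)) = ((436/39)/(35770/39))/(1/887594) = ((39/35770)*(436/39))/(1/887594) = (218/17885)*887594 = 193495492/17885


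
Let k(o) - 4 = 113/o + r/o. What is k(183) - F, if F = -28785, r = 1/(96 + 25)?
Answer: 212496167/7381 ≈ 28790.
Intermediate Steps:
r = 1/121 ≈ 0.0082645
k(o) = 4 + 13674/(121*o) (k(o) = 4 + (113/o + 1/(121*o)) = 4 + 13674/(121*o))
k(183) - F = (4 + (13674/121)/183) - 1*(-28785) = (4 + (13674/121)*(1/183)) + 28785 = (4 + 4558/7381) + 28785 = 34082/7381 + 28785 = 212496167/7381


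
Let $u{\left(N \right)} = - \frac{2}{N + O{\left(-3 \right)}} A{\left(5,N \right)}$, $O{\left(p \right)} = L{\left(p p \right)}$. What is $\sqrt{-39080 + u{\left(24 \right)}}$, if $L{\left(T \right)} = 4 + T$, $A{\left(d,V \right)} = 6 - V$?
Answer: $\frac{2 i \sqrt{13374797}}{37} \approx 197.68 i$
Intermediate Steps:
$O{\left(p \right)} = 4 + p^{2}$ ($O{\left(p \right)} = 4 + p p = 4 + p^{2}$)
$u{\left(N \right)} = - \frac{2 \left(6 - N\right)}{13 + N}$ ($u{\left(N \right)} = - \frac{2}{N + \left(4 + \left(-3\right)^{2}\right)} \left(6 - N\right) = - \frac{2}{N + \left(4 + 9\right)} \left(6 - N\right) = - \frac{2}{N + 13} \left(6 - N\right) = - \frac{2}{13 + N} \left(6 - N\right) = - \frac{2 \left(6 - N\right)}{13 + N}$)
$\sqrt{-39080 + u{\left(24 \right)}} = \sqrt{-39080 + \frac{2 \left(-6 + 24\right)}{13 + 24}} = \sqrt{-39080 + 2 \cdot \frac{1}{37} \cdot 18} = \sqrt{-39080 + \frac{36}{37}} = \sqrt{- \frac{1445924}{37}} = \frac{2 i \sqrt{13374797}}{37}$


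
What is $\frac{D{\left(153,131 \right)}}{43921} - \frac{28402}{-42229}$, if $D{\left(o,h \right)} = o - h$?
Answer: $\frac{113488480}{168612719} \approx 0.67307$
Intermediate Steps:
$\frac{D{\left(153,131 \right)}}{43921} - \frac{28402}{-42229} = \frac{153 - 131}{43921} - \frac{28402}{-42229} = \left(153 - 131\right) \frac{1}{43921} - - \frac{2582}{3839} = 22 \cdot \frac{1}{43921} + \frac{2582}{3839} = \frac{22}{43921} + \frac{2582}{3839} = \frac{113488480}{168612719}$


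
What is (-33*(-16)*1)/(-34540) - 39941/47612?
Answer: -31925029/37375420 ≈ -0.85417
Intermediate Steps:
(-33*(-16)*1)/(-34540) - 39941/47612 = (528*1)*(-1/34540) - 39941*1/47612 = 528*(-1/34540) - 39941/47612 = -12/785 - 39941/47612 = -31925029/37375420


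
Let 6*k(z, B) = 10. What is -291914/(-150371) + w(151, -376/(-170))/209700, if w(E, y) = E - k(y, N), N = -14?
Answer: 45927615902/23649599025 ≈ 1.9420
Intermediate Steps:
k(z, B) = 5/3 (k(z, B) = (1/6)*10 = 5/3)
w(E, y) = -5/3 + E (w(E, y) = E - 1*5/3 = E - 5/3 = -5/3 + E)
-291914/(-150371) + w(151, -376/(-170))/209700 = -291914/(-150371) + (-5/3 + 151)/209700 = -291914*(-1/150371) + (448/3)*(1/209700) = 291914/150371 + 112/157275 = 45927615902/23649599025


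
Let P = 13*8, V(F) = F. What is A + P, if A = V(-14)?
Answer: 90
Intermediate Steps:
A = -14
P = 104
A + P = -14 + 104 = 90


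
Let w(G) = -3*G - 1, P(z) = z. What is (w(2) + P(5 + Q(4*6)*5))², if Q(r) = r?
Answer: 13924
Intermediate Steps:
w(G) = -1 - 3*G
(w(2) + P(5 + Q(4*6)*5))² = ((-1 - 3*2) + (5 + (4*6)*5))² = ((-1 - 6) + (5 + 24*5))² = (-7 + (5 + 120))² = (-7 + 125)² = 118² = 13924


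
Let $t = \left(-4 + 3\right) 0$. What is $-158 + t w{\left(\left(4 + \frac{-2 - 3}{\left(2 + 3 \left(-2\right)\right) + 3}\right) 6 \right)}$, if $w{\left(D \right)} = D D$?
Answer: $-158$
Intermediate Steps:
$w{\left(D \right)} = D^{2}$
$t = 0$ ($t = \left(-1\right) 0 = 0$)
$-158 + t w{\left(\left(4 + \frac{-2 - 3}{\left(2 + 3 \left(-2\right)\right) + 3}\right) 6 \right)} = -158 + 0 \left(\left(4 + \frac{-2 - 3}{\left(2 + 3 \left(-2\right)\right) + 3}\right) 6\right)^{2} = -158 + 0 \left(\left(4 - \frac{5}{\left(2 - 6\right) + 3}\right) 6\right)^{2} = -158 + 0 \left(\left(4 - \frac{5}{-4 + 3}\right) 6\right)^{2} = -158 + 0 \left(\left(4 - \frac{5}{-1}\right) 6\right)^{2} = -158 + 0 \left(\left(4 - -5\right) 6\right)^{2} = -158 + 0 \left(\left(4 + 5\right) 6\right)^{2} = -158 + 0 \left(9 \cdot 6\right)^{2} = -158 + 0 \cdot 54^{2} = -158 + 0 \cdot 2916 = -158 + 0 = -158$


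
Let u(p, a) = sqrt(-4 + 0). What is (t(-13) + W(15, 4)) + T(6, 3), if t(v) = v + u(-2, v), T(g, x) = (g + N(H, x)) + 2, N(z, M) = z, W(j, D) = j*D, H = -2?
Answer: 53 + 2*I ≈ 53.0 + 2.0*I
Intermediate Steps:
u(p, a) = 2*I (u(p, a) = sqrt(-4) = 2*I)
W(j, D) = D*j
T(g, x) = g (T(g, x) = (g - 2) + 2 = (-2 + g) + 2 = g)
t(v) = v + 2*I
(t(-13) + W(15, 4)) + T(6, 3) = ((-13 + 2*I) + 4*15) + 6 = ((-13 + 2*I) + 60) + 6 = (47 + 2*I) + 6 = 53 + 2*I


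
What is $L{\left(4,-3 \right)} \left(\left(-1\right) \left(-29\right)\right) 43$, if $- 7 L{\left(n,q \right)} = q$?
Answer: $\frac{3741}{7} \approx 534.43$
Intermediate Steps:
$L{\left(n,q \right)} = - \frac{q}{7}$
$L{\left(4,-3 \right)} \left(\left(-1\right) \left(-29\right)\right) 43 = \left(- \frac{1}{7}\right) \left(-3\right) \left(\left(-1\right) \left(-29\right)\right) 43 = \frac{3}{7} \cdot 29 \cdot 43 = \frac{87}{7} \cdot 43 = \frac{3741}{7}$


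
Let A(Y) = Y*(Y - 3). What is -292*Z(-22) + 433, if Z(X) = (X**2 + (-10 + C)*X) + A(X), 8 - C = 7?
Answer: -359311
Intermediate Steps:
C = 1 (C = 8 - 1*7 = 8 - 7 = 1)
A(Y) = Y*(-3 + Y)
Z(X) = X**2 - 9*X + X*(-3 + X) (Z(X) = (X**2 + (-10 + 1)*X) + X*(-3 + X) = (X**2 - 9*X) + X*(-3 + X) = X**2 - 9*X + X*(-3 + X))
-292*Z(-22) + 433 = -584*(-22)*(-6 - 22) + 433 = -584*(-22)*(-28) + 433 = -292*1232 + 433 = -359744 + 433 = -359311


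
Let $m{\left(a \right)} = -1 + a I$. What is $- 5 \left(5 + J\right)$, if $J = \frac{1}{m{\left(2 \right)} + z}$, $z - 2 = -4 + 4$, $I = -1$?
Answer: $-20$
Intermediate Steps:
$m{\left(a \right)} = -1 - a$ ($m{\left(a \right)} = -1 + a \left(-1\right) = -1 - a$)
$z = 2$ ($z = 2 + \left(-4 + 4\right) = 2 + 0 = 2$)
$J = -1$ ($J = \frac{1}{\left(-1 - 2\right) + 2} = \frac{1}{-3 + 2} = \frac{1}{-1} = -1$)
$- 5 \left(5 + J\right) = - 5 \left(5 - 1\right) = \left(-5\right) 4 = -20$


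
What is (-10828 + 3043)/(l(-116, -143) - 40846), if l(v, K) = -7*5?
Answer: 2595/13627 ≈ 0.19043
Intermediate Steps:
l(v, K) = -35
(-10828 + 3043)/(l(-116, -143) - 40846) = (-10828 + 3043)/(-35 - 40846) = -7785/(-40881) = -7785*(-1/40881) = 2595/13627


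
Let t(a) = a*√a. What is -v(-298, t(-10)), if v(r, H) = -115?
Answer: 115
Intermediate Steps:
t(a) = a^(3/2)
-v(-298, t(-10)) = -1*(-115) = 115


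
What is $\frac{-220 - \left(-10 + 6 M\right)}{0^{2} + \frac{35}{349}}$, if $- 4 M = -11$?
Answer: $- \frac{158097}{70} \approx -2258.5$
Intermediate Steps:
$M = \frac{11}{4}$ ($M = \left(- \frac{1}{4}\right) \left(-11\right) = \frac{11}{4} \approx 2.75$)
$\frac{-220 - \left(-10 + 6 M\right)}{0^{2} + \frac{35}{349}} = \frac{-220 + \left(10 - \frac{33}{2}\right)}{0^{2} + \frac{35}{349}} = \frac{-220 + \left(10 - \frac{33}{2}\right)}{0 + 35 \cdot \frac{1}{349}} = \frac{-220 - \frac{13}{2}}{0 + \frac{35}{349}} = - \frac{453}{2 \cdot \frac{35}{349}} = \left(- \frac{453}{2}\right) \frac{349}{35} = - \frac{158097}{70}$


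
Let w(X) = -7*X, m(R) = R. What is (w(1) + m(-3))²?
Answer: 100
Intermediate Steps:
(w(1) + m(-3))² = (-7*1 - 3)² = (-7 - 3)² = (-10)² = 100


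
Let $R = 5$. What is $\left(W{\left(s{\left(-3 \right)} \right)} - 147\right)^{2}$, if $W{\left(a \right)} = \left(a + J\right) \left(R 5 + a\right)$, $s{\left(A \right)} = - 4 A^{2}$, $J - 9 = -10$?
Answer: $67600$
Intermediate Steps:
$J = -1$ ($J = 9 - 10 = -1$)
$W{\left(a \right)} = \left(-1 + a\right) \left(25 + a\right)$ ($W{\left(a \right)} = \left(a - 1\right) \left(5 \cdot 5 + a\right) = \left(-1 + a\right) \left(25 + a\right)$)
$\left(W{\left(s{\left(-3 \right)} \right)} - 147\right)^{2} = \left(\left(-25 + \left(- 4 \left(-3\right)^{2}\right)^{2} + 24 \left(- 4 \left(-3\right)^{2}\right)\right) - 147\right)^{2} = \left(\left(-25 + \left(\left(-4\right) 9\right)^{2} + 24 \left(\left(-4\right) 9\right)\right) - 147\right)^{2} = \left(\left(-25 + \left(-36\right)^{2} + 24 \left(-36\right)\right) - 147\right)^{2} = \left(\left(-25 + 1296 - 864\right) - 147\right)^{2} = \left(407 - 147\right)^{2} = 260^{2} = 67600$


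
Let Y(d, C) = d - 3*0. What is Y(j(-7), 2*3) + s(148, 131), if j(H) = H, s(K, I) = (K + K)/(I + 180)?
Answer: -1881/311 ≈ -6.0482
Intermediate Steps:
s(K, I) = 2*K/(180 + I) (s(K, I) = (2*K)/(180 + I) = 2*K/(180 + I))
Y(d, C) = d (Y(d, C) = d + 0 = d)
Y(j(-7), 2*3) + s(148, 131) = -7 + 2*148/(180 + 131) = -7 + 2*148/311 = -7 + 2*148*(1/311) = -7 + 296/311 = -1881/311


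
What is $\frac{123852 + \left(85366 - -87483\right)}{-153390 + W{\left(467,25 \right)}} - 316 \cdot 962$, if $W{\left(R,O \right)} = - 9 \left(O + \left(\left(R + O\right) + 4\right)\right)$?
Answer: $- \frac{48055048069}{158079} \approx -3.0399 \cdot 10^{5}$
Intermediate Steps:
$W{\left(R,O \right)} = -36 - 18 O - 9 R$ ($W{\left(R,O \right)} = - 9 \left(O + \left(\left(O + R\right) + 4\right)\right) = - 9 \left(O + \left(4 + O + R\right)\right) = - 9 \left(4 + R + 2 O\right) = -36 - 18 O - 9 R$)
$\frac{123852 + \left(85366 - -87483\right)}{-153390 + W{\left(467,25 \right)}} - 316 \cdot 962 = \frac{123852 + \left(85366 - -87483\right)}{-153390 - 4689} - 316 \cdot 962 = \frac{123852 + \left(85366 + 87483\right)}{-153390 - 4689} - 303992 = \frac{123852 + 172849}{-153390 - 4689} - 303992 = \frac{296701}{-158079} - 303992 = 296701 \left(- \frac{1}{158079}\right) - 303992 = - \frac{296701}{158079} - 303992 = - \frac{48055048069}{158079}$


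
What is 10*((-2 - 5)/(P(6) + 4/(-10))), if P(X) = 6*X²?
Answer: -25/77 ≈ -0.32468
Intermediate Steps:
10*((-2 - 5)/(P(6) + 4/(-10))) = 10*((-2 - 5)/(6*6² + 4/(-10))) = 10*(-7/(6*36 + 4*(-⅒))) = 10*(-7/(216 - ⅖)) = 10*(-7/1078/5) = 10*(-7*5/1078) = 10*(-5/154) = -25/77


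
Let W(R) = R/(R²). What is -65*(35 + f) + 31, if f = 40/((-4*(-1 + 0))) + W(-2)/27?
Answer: -156211/54 ≈ -2892.8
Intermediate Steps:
W(R) = 1/R (W(R) = R/R² = 1/R)
f = 539/54 (f = 40/((-4*(-1 + 0))) + 1/(-2*27) = 40/((-4*(-1))) - ½*1/27 = 40/4 - 1/54 = 40*(¼) - 1/54 = 10 - 1/54 = 539/54 ≈ 9.9815)
-65*(35 + f) + 31 = -65*(35 + 539/54) + 31 = -65*2429/54 + 31 = -157885/54 + 31 = -156211/54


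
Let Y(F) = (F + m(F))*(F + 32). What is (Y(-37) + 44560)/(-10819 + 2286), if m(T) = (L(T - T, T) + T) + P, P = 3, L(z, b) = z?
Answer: -44915/8533 ≈ -5.2637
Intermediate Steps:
m(T) = 3 + T (m(T) = ((T - T) + T) + 3 = (0 + T) + 3 = T + 3 = 3 + T)
Y(F) = (3 + 2*F)*(32 + F) (Y(F) = (F + (3 + F))*(F + 32) = (3 + 2*F)*(32 + F))
(Y(-37) + 44560)/(-10819 + 2286) = ((96 + 2*(-37)² + 67*(-37)) + 44560)/(-10819 + 2286) = ((96 + 2*1369 - 2479) + 44560)/(-8533) = ((96 + 2738 - 2479) + 44560)*(-1/8533) = (355 + 44560)*(-1/8533) = 44915*(-1/8533) = -44915/8533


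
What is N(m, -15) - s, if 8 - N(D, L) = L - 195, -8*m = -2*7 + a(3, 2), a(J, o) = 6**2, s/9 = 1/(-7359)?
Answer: 534757/2453 ≈ 218.00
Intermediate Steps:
s = -3/2453 (s = 9/(-7359) = 9*(-1/7359) = -3/2453 ≈ -0.0012230)
a(J, o) = 36
m = -11/4 (m = -(-2*7 + 36)/8 = -(-14 + 36)/8 = -1/8*22 = -11/4 ≈ -2.7500)
N(D, L) = 203 - L (N(D, L) = 8 - (L - 195) = 8 - (-195 + L) = 8 + (195 - L) = 203 - L)
N(m, -15) - s = (203 - 1*(-15)) - 1*(-3/2453) = (203 + 15) + 3/2453 = 218 + 3/2453 = 534757/2453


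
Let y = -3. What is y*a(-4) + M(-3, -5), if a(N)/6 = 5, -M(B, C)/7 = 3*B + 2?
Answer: -41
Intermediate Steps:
M(B, C) = -14 - 21*B (M(B, C) = -7*(3*B + 2) = -7*(2 + 3*B) = -14 - 21*B)
a(N) = 30 (a(N) = 6*5 = 30)
y*a(-4) + M(-3, -5) = -3*30 + (-14 - 21*(-3)) = -90 + (-14 + 63) = -90 + 49 = -41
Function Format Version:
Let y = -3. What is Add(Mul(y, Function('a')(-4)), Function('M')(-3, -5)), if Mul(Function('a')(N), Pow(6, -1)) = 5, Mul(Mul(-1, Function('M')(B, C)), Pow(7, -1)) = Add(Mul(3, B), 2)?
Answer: -41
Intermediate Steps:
Function('M')(B, C) = Add(-14, Mul(-21, B)) (Function('M')(B, C) = Mul(-7, Add(Mul(3, B), 2)) = Mul(-7, Add(2, Mul(3, B))) = Add(-14, Mul(-21, B)))
Function('a')(N) = 30 (Function('a')(N) = Mul(6, 5) = 30)
Add(Mul(y, Function('a')(-4)), Function('M')(-3, -5)) = Add(Mul(-3, 30), Add(-14, Mul(-21, -3))) = Add(-90, Add(-14, 63)) = Add(-90, 49) = -41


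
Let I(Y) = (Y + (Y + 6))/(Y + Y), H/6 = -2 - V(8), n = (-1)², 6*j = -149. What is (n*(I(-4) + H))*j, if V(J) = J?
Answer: 35611/24 ≈ 1483.8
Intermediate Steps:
j = -149/6 (j = (⅙)*(-149) = -149/6 ≈ -24.833)
n = 1
H = -60 (H = 6*(-2 - 1*8) = 6*(-2 - 8) = 6*(-10) = -60)
I(Y) = (6 + 2*Y)/(2*Y) (I(Y) = (Y + (6 + Y))/((2*Y)) = (6 + 2*Y)*(1/(2*Y)) = (6 + 2*Y)/(2*Y))
(n*(I(-4) + H))*j = (1*((3 - 4)/(-4) - 60))*(-149/6) = (1*(-¼*(-1) - 60))*(-149/6) = (1*(¼ - 60))*(-149/6) = (1*(-239/4))*(-149/6) = -239/4*(-149/6) = 35611/24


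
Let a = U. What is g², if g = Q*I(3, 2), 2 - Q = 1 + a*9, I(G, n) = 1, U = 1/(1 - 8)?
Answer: 256/49 ≈ 5.2245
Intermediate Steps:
U = -⅐ (U = 1/(-7) = -⅐ ≈ -0.14286)
a = -⅐ ≈ -0.14286
Q = 16/7 (Q = 2 - (1 - ⅐*9) = 2 - (1 - 9/7) = 2 - 1*(-2/7) = 2 + 2/7 = 16/7 ≈ 2.2857)
g = 16/7 (g = (16/7)*1 = 16/7 ≈ 2.2857)
g² = (16/7)² = 256/49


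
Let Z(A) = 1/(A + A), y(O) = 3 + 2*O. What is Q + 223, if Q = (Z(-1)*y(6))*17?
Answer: 191/2 ≈ 95.500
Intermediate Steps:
Z(A) = 1/(2*A)
Q = -255/2 (Q = (((1/2)/(-1))*(3 + 2*6))*17 = (((1/2)*(-1))*(3 + 12))*17 = -1/2*15*17 = -15/2*17 = -255/2 ≈ -127.50)
Q + 223 = -255/2 + 223 = 191/2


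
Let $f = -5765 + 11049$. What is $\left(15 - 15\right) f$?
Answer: $0$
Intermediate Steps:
$f = 5284$
$\left(15 - 15\right) f = \left(15 - 15\right) 5284 = 0 \cdot 5284 = 0$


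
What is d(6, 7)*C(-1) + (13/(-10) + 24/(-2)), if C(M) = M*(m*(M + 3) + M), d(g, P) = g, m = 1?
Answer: -193/10 ≈ -19.300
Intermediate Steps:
C(M) = M*(3 + 2*M) (C(M) = M*(1*(M + 3) + M) = M*(1*(3 + M) + M) = M*((3 + M) + M) = M*(3 + 2*M))
d(6, 7)*C(-1) + (13/(-10) + 24/(-2)) = 6*(-(3 + 2*(-1))) + (13/(-10) + 24/(-2)) = 6*(-(3 - 2)) + (13*(-1/10) + 24*(-1/2)) = 6*(-1*1) + (-13/10 - 12) = 6*(-1) - 133/10 = -6 - 133/10 = -193/10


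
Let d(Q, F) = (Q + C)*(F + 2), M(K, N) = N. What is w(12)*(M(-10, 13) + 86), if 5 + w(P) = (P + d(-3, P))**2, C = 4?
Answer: 66429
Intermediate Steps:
d(Q, F) = (2 + F)*(4 + Q) (d(Q, F) = (Q + 4)*(F + 2) = (4 + Q)*(2 + F) = (2 + F)*(4 + Q))
w(P) = -5 + (2 + 2*P)**2 (w(P) = -5 + (P + (8 + 2*(-3) + 4*P + P*(-3)))**2 = -5 + (P + (8 - 6 + 4*P - 3*P))**2 = -5 + (P + (2 + P))**2 = -5 + (2 + 2*P)**2)
w(12)*(M(-10, 13) + 86) = (-5 + 4*(1 + 12)**2)*(13 + 86) = (-5 + 4*13**2)*99 = (-5 + 4*169)*99 = (-5 + 676)*99 = 671*99 = 66429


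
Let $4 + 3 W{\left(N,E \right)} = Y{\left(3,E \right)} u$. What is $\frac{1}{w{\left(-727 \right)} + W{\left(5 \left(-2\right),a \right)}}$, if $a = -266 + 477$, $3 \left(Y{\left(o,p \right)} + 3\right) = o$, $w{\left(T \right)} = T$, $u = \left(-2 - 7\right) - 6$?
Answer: $- \frac{3}{2155} \approx -0.0013921$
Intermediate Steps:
$u = -15$ ($u = -9 - 6 = -15$)
$Y{\left(o,p \right)} = -3 + \frac{o}{3}$
$a = 211$
$W{\left(N,E \right)} = \frac{26}{3}$ ($W{\left(N,E \right)} = - \frac{4}{3} + \frac{\left(-3 + \frac{1}{3} \cdot 3\right) \left(-15\right)}{3} = - \frac{4}{3} + \frac{\left(-3 + 1\right) \left(-15\right)}{3} = - \frac{4}{3} + \frac{\left(-2\right) \left(-15\right)}{3} = - \frac{4}{3} + \frac{1}{3} \cdot 30 = - \frac{4}{3} + 10 = \frac{26}{3}$)
$\frac{1}{w{\left(-727 \right)} + W{\left(5 \left(-2\right),a \right)}} = \frac{1}{-727 + \frac{26}{3}} = \frac{1}{- \frac{2155}{3}} = - \frac{3}{2155}$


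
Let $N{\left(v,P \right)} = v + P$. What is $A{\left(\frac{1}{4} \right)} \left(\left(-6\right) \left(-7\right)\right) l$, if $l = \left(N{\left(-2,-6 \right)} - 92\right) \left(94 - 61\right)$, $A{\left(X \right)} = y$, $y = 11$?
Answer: $-1524600$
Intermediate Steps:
$N{\left(v,P \right)} = P + v$
$A{\left(X \right)} = 11$
$l = -3300$ ($l = \left(\left(-6 - 2\right) - 92\right) \left(94 - 61\right) = \left(-8 - 92\right) 33 = \left(-100\right) 33 = -3300$)
$A{\left(\frac{1}{4} \right)} \left(\left(-6\right) \left(-7\right)\right) l = 11 \left(\left(-6\right) \left(-7\right)\right) \left(-3300\right) = 11 \cdot 42 \left(-3300\right) = 462 \left(-3300\right) = -1524600$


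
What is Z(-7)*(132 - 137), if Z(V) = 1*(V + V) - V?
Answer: 35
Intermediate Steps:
Z(V) = V (Z(V) = 1*(2*V) - V = 2*V - V = V)
Z(-7)*(132 - 137) = -7*(132 - 137) = -7*(-5) = 35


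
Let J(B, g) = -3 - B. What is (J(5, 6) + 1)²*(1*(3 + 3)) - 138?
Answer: 156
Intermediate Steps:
(J(5, 6) + 1)²*(1*(3 + 3)) - 138 = ((-3 - 1*5) + 1)²*(1*(3 + 3)) - 138 = ((-3 - 5) + 1)²*(1*6) - 138 = (-8 + 1)²*6 - 138 = (-7)²*6 - 138 = 49*6 - 138 = 294 - 138 = 156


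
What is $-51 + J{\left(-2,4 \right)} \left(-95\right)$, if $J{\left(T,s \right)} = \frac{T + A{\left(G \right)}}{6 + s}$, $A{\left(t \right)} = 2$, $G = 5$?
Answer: $-51$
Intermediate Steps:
$J{\left(T,s \right)} = \frac{2 + T}{6 + s}$ ($J{\left(T,s \right)} = \frac{T + 2}{6 + s} = \frac{2 + T}{6 + s}$)
$-51 + J{\left(-2,4 \right)} \left(-95\right) = -51 + \frac{2 - 2}{6 + 4} \left(-95\right) = -51 + \frac{1}{10} \cdot 0 \left(-95\right) = -51 + 0 \left(-95\right) = -51 + 0 = -51$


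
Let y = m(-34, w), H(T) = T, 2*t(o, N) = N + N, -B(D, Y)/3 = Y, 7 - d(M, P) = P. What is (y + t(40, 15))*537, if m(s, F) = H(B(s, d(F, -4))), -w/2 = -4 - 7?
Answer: -9666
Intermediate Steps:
d(M, P) = 7 - P
B(D, Y) = -3*Y
w = 22 (w = -2*(-4 - 7) = -2*(-11) = 22)
t(o, N) = N (t(o, N) = (N + N)/2 = (2*N)/2 = N)
m(s, F) = -33 (m(s, F) = -3*(7 - 1*(-4)) = -3*(7 + 4) = -3*11 = -33)
y = -33
(y + t(40, 15))*537 = (-33 + 15)*537 = -18*537 = -9666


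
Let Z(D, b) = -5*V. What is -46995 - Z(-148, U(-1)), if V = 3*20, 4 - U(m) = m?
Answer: -46695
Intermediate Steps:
U(m) = 4 - m
V = 60
Z(D, b) = -300 (Z(D, b) = -5*60 = -300)
-46995 - Z(-148, U(-1)) = -46995 - 1*(-300) = -46995 + 300 = -46695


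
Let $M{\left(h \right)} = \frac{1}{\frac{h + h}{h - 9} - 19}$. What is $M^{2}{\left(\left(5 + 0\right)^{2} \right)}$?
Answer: $\frac{64}{16129} \approx 0.003968$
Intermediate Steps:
$M{\left(h \right)} = \frac{1}{-19 + \frac{2 h}{-9 + h}}$ ($M{\left(h \right)} = \frac{1}{\frac{2 h}{-9 + h} - 19} = \frac{1}{-19 + \frac{2 h}{-9 + h}}$)
$M^{2}{\left(\left(5 + 0\right)^{2} \right)} = \left(\frac{9 - \left(5 + 0\right)^{2}}{-171 + 17 \left(5 + 0\right)^{2}}\right)^{2} = \left(\frac{9 - 5^{2}}{-171 + 17 \cdot 5^{2}}\right)^{2} = \left(\frac{9 - 25}{-171 + 17 \cdot 25}\right)^{2} = \left(\frac{9 - 25}{-171 + 425}\right)^{2} = \left(\frac{1}{254} \left(-16\right)\right)^{2} = \left(- \frac{8}{127}\right)^{2} = \frac{64}{16129}$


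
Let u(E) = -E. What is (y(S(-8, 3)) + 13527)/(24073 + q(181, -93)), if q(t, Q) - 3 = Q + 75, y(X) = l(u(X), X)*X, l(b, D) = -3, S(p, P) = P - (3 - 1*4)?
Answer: 13515/24058 ≈ 0.56177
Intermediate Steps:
S(p, P) = 1 + P (S(p, P) = P - (3 - 4) = P - 1*(-1) = P + 1 = 1 + P)
y(X) = -3*X
q(t, Q) = 78 + Q (q(t, Q) = 3 + (Q + 75) = 3 + (75 + Q) = 78 + Q)
(y(S(-8, 3)) + 13527)/(24073 + q(181, -93)) = (-3*(1 + 3) + 13527)/(24073 + (78 - 93)) = (-3*4 + 13527)/(24073 - 15) = (-12 + 13527)/24058 = 13515*(1/24058) = 13515/24058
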